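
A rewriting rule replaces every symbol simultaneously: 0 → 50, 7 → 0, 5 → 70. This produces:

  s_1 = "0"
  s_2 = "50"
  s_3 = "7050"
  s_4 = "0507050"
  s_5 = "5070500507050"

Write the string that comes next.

Rewriting the 13 symbols of 5070500507050 one by one yields 70 50 0 50 70 50 50 70 50 0 50 70 50; concatenated:

705005070505070500507050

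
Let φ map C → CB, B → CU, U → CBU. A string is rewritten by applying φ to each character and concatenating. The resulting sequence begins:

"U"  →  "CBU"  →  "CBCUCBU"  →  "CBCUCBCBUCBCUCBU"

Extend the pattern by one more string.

Applying the rule to each of the 16 symbols of CBCUCBCBUCBCUCBU gives the pieces CB CU CB CBU CB CU CB CU CBU CB CU CB CBU CB CU CBU, which concatenate to the answer.

CBCUCBCBUCBCUCBCUCBUCBCUCBCBUCBCUCBU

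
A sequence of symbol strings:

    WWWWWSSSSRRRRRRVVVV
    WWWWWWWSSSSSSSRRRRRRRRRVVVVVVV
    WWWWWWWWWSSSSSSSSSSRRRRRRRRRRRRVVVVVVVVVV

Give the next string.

The n-th term is 2n+3 W's then 3n+1 S's then 3n+3 R's then 3n+1 V's (n = 1, 2, …).
For the next term, n = 4, so the run lengths are 11, 13, 15, 13.

WWWWWWWWWWWSSSSSSSSSSSSSRRRRRRRRRRRRRRRVVVVVVVVVVVVV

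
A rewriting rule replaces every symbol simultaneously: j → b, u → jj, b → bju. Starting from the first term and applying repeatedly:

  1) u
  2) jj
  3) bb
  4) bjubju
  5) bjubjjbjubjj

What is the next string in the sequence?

Rewriting each symbol of bjubjjbjubjj: b→bju, j→b, u→jj, b→bju, j→b, j→b, b→bju, j→b, u→jj, b→bju, j→b, j→b, which concatenates to bju b jj bju b b bju b jj bju b b.

bjubjjbjubbbjubjjbjubb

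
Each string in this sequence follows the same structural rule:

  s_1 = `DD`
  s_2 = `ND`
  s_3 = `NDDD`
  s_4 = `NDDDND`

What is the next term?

NDDDNDNDDD

Each term (from the third on) is the previous term followed by the one before it: term 3 = ND·DD = NDDD.
Continuing: NDDDND · NDDD gives term 5.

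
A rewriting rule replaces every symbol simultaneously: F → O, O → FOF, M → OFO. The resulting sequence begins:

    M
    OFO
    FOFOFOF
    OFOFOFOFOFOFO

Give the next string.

φ(OFOFOFOFOFOFO) expands symbol-by-symbol to FOF O FOF O FOF O FOF O FOF O FOF O FOF; joining the 13 pieces gives the next term.

FOFOFOFOFOFOFOFOFOFOFOFOFOF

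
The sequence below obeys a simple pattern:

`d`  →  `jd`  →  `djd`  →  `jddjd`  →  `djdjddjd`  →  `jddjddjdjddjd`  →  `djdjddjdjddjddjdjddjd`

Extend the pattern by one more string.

jddjddjdjddjddjdjddjdjddjddjdjddjd

Each term (from the third on) is the two preceding terms concatenated in order: term 3 = d·jd = djd.
The next term joins jddjddjdjddjd and djdjddjdjddjddjdjddjd.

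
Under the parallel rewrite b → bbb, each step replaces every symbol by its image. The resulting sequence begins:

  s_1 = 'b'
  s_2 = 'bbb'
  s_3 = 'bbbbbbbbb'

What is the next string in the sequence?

Expanding bbbbbbbbb: b→bbb, b→bbb, b→bbb, b→bbb, b→bbb, b→bbb, b→bbb, b→bbb, b→bbb. Concatenated: bbb bbb bbb bbb bbb bbb bbb bbb bbb.

bbbbbbbbbbbbbbbbbbbbbbbbbbb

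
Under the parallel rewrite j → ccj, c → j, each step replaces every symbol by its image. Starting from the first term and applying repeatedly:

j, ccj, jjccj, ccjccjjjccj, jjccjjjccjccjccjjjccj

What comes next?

ccjccjjjccjccjccjjjccjjjccjjjccjccjccjjjccj

φ(jjccjjjccjccjccjjjccj) expands symbol-by-symbol to ccj ccj j j ccj ccj ccj j j ccj j j ccj j j ccj ccj ccj j j ccj; joining the 21 pieces gives the next term.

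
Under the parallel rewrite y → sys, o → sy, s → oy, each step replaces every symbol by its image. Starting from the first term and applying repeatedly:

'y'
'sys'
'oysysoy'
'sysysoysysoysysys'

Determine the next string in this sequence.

oysysoysysoysysysoysysoysysysoysysoysysoy

Replace each of the 17 characters of sysysoysysoysysys in place — oy sys oy sys oy sy sys oy sys oy sy sys oy sys oy sys oy — and concatenate.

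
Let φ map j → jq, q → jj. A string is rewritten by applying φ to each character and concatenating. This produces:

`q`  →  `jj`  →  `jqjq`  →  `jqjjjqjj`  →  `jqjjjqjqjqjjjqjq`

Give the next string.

Replace each of the 16 characters of jqjjjqjqjqjjjqjq in place — jq jj jq jq jq jj jq jj jq jj jq jq jq jj jq jj — and concatenate.

jqjjjqjqjqjjjqjjjqjjjqjqjqjjjqjj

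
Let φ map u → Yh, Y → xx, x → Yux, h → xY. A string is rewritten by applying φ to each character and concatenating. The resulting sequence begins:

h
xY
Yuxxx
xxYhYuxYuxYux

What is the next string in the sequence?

Rewriting the 13 symbols of xxYhYuxYuxYux one by one yields Yux Yux xx xY xx Yh Yux xx Yh Yux xx Yh Yux; concatenated:

YuxYuxxxxYxxYhYuxxxYhYuxxxYhYux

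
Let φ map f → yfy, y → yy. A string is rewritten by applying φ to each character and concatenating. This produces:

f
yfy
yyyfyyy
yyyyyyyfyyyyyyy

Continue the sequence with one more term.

yyyyyyyyyyyyyyyfyyyyyyyyyyyyyyy

Applying the rule to each of the 15 symbols of yyyyyyyfyyyyyyy gives the pieces yy yy yy yy yy yy yy yfy yy yy yy yy yy yy yy, which concatenate to the answer.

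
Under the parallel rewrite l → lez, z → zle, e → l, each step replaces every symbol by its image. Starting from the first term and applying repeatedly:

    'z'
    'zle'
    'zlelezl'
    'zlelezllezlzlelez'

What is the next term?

Rewriting the 17 symbols of zlelezllezlzlelez one by one yields zle lez l lez l zle lez lez l zle lez zle lez l lez l zle; concatenated:

zlelezllezlzlelezlezlzlelezzlelezllezlzle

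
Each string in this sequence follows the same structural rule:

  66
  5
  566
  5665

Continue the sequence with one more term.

5665566

Each term (from the third on) is the previous term followed by the one before it: term 3 = 5·66 = 566.
Continuing: 5665 · 566 gives term 5.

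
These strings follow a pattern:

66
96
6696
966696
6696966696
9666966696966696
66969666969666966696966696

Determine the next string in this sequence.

Each term (from the third on) is the two preceding terms concatenated in order: term 3 = 66·96 = 6696.
Continuing: 9666966696966696 · 66969666969666966696966696 gives term 8.

966696669696669666969666969666966696966696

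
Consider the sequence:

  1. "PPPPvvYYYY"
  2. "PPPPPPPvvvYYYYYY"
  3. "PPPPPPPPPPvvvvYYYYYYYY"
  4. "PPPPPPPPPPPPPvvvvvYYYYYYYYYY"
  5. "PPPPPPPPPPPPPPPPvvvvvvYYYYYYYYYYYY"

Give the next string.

PPPPPPPPPPPPPPPPPPPvvvvvvvYYYYYYYYYYYYYY

Term n consists of 3n+1 P's, followed by n+1 v's, followed by 2n+2 Y's (n = 1, 2, …).
At n = 6 the blocks have lengths 19, 7, 14.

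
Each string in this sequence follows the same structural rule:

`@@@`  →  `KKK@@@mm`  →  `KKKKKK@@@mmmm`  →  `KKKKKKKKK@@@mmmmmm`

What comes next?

KKKKKKKKKKKK@@@mmmmmmmm

Every step adds KKK to the front and mm to the end of the previous string.
One more step from KKKKKKKKK@@@mmmmmm gives the answer.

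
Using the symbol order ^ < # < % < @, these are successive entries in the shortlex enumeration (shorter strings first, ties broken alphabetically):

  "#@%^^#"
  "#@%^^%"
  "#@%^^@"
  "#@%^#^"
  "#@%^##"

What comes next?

#@%^#%

The successor of #@%^## increments the rightmost position that isn't already @ and resets every position after it to ^.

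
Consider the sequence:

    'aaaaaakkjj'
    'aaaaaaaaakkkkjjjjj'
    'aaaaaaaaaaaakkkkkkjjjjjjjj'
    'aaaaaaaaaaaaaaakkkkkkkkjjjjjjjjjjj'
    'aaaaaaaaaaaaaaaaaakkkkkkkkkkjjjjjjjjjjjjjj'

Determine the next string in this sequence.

aaaaaaaaaaaaaaaaaaaaakkkkkkkkkkkkjjjjjjjjjjjjjjjjj

Each string has the form a^{3n+3} k^{2n} j^{3n-1} (n = 1, 2, …).
For the next term, n = 6, so the run lengths are 21, 12, 17.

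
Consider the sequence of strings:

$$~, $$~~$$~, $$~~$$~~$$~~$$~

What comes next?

$$~~$$~~$$~~$$~~$$~~$$~~$$~~$$~

Every step duplicates the string with '~' between the halves.
So the next term is two copies of $$~~$$~~$$~~$$~ with '~' between the halves.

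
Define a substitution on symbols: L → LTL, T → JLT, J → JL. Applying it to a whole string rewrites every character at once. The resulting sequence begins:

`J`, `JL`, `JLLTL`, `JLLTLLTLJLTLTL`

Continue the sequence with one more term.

JLLTLLTLJLTLTLLTLJLTLTLJLLTLJLTLTLJLTLTL

φ(JLLTLLTLJLTLTL) expands symbol-by-symbol to JL LTL LTL JLT LTL LTL JLT LTL JL LTL JLT LTL JLT LTL; joining the 14 pieces gives the next term.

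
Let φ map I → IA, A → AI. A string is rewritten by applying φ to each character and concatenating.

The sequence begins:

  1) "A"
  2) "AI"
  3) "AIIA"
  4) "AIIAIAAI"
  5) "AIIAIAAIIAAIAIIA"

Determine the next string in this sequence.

Replace each of the 16 characters of AIIAIAAIIAAIAIIA in place — AI IA IA AI IA AI AI IA IA AI AI IA AI IA IA AI — and concatenate.

AIIAIAAIIAAIAIIAIAAIAIIAAIIAIAAI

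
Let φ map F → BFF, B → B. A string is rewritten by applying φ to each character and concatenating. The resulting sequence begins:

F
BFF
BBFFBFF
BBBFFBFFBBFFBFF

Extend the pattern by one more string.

BBBBFFBFFBBFFBFFBBBFFBFFBBFFBFF

Replace each of the 15 characters of BBBFFBFFBBFFBFF in place — B B B BFF BFF B BFF BFF B B BFF BFF B BFF BFF — and concatenate.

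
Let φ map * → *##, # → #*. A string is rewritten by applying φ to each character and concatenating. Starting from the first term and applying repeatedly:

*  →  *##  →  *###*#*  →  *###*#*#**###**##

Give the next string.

*###*#*#**###**###**##*###*#*#**##*###*#*

φ(*###*#*#**###**##) expands symbol-by-symbol to *## #* #* #* *## #* *## #* *## *## #* #* #* *## *## #* #*; joining the 17 pieces gives the next term.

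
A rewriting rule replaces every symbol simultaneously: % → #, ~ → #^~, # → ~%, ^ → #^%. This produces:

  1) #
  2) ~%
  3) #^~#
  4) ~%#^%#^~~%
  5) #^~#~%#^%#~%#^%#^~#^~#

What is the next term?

Replace each of the 22 characters of #^~#~%#^%#~%#^%#^~#^~# in place — ~% #^% #^~ ~% #^~ # ~% #^% # ~% #^~ # ~% #^% # ~% #^% #^~ ~% #^% #^~ ~% — and concatenate.

~%#^%#^~~%#^~#~%#^%#~%#^~#~%#^%#~%#^%#^~~%#^%#^~~%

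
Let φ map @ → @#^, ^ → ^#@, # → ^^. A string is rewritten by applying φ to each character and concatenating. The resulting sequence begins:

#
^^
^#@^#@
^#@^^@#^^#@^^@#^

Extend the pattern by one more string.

^#@^^@#^^#@^#@@#^^^^#@^#@^^@#^^#@^#@@#^^^^#@

Applying the rule to each of the 16 symbols of ^#@^^@#^^#@^^@#^ gives the pieces ^#@ ^^ @#^ ^#@ ^#@ @#^ ^^ ^#@ ^#@ ^^ @#^ ^#@ ^#@ @#^ ^^ ^#@, which concatenate to the answer.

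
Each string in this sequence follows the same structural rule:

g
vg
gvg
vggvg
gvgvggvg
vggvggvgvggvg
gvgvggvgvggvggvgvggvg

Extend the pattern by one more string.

vggvggvgvggvggvgvggvgvggvggvgvggvg

Each term (from the third on) is the two preceding terms concatenated in order: term 3 = g·vg = gvg.
The next term joins vggvggvgvggvg and gvgvggvgvggvggvgvggvg.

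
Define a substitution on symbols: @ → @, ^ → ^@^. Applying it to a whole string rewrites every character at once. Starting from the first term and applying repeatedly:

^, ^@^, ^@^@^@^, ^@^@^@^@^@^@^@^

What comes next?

Applying the rule to each of the 15 symbols of ^@^@^@^@^@^@^@^ gives the pieces ^@^ @ ^@^ @ ^@^ @ ^@^ @ ^@^ @ ^@^ @ ^@^ @ ^@^, which concatenate to the answer.

^@^@^@^@^@^@^@^@^@^@^@^@^@^@^@^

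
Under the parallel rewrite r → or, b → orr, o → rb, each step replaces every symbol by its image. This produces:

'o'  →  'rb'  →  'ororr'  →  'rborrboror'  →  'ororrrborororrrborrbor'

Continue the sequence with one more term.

Rewriting the 22 symbols of ororrrborororrrborrbor one by one yields rb or rb or or or orr rb or rb or rb or or or orr rb or or orr rb or; concatenated:

rborrbororororrrborrborrbororororrrborororrrbor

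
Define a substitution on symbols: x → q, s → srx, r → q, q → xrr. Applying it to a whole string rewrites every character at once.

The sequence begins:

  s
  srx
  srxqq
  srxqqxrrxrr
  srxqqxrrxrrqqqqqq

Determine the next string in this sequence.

Replace each of the 17 characters of srxqqxrrxrrqqqqqq in place — srx q q xrr xrr q q q q q q xrr xrr xrr xrr xrr xrr — and concatenate.

srxqqxrrxrrqqqqqqxrrxrrxrrxrrxrrxrr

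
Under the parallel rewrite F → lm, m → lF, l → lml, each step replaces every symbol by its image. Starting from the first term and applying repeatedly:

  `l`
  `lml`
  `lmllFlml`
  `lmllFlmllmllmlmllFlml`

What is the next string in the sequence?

Rewriting the 21 symbols of lmllFlmllmllmlmllFlml one by one yields lml lF lml lml lm lml lF lml lml lF lml lml lF lml lF lml lml lm lml lF lml; concatenated:

lmllFlmllmllmlmllFlmllmllFlmllmllFlmllFlmllmllmlmllFlml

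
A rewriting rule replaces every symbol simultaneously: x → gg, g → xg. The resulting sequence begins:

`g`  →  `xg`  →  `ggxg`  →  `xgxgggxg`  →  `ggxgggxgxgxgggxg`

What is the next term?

φ(ggxgggxgxgxgggxg) expands symbol-by-symbol to xg xg gg xg xg xg gg xg gg xg gg xg xg xg gg xg; joining the 16 pieces gives the next term.

xgxgggxgxgxgggxgggxgggxgxgxgggxg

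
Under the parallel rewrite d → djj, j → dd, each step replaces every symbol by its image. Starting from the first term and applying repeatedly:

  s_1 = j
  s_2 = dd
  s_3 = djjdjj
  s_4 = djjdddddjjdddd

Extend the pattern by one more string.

Rewriting the 14 symbols of djjdddddjjdddd one by one yields djj dd dd djj djj djj djj djj dd dd djj djj djj djj; concatenated:

djjdddddjjdjjdjjdjjdjjdddddjjdjjdjjdjj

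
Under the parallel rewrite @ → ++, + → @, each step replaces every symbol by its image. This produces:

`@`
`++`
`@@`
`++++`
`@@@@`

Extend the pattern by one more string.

++++++++

Rewriting each symbol of @@@@: @→++, @→++, @→++, @→++, which concatenates to ++ ++ ++ ++.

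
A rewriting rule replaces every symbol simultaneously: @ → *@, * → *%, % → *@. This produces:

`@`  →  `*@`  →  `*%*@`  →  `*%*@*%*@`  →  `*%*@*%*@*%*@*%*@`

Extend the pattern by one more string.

Rewriting the 16 symbols of *%*@*%*@*%*@*%*@ one by one yields *% *@ *% *@ *% *@ *% *@ *% *@ *% *@ *% *@ *% *@; concatenated:

*%*@*%*@*%*@*%*@*%*@*%*@*%*@*%*@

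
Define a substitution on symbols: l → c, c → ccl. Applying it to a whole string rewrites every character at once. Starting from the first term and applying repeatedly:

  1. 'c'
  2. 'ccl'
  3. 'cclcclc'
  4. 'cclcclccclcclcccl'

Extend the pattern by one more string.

cclcclccclcclccclcclcclccclcclccclcclcclc

Replace each of the 17 characters of cclcclccclcclcccl in place — ccl ccl c ccl ccl c ccl ccl ccl c ccl ccl c ccl ccl ccl c — and concatenate.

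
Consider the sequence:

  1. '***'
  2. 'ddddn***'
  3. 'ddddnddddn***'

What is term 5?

ddddnddddnddddnddddn***

The strings grow by a fixed prefix ddddn each time.
From ddddnddddn***, 2 further steps: ddddnddddn*** → ddddnddddnddddn*** → (answer).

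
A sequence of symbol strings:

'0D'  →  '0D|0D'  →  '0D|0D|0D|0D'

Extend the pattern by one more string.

Each string is two copies of the previous one joined by '|'.
Doubling 0D|0D|0D|0D with '|' between the halves:

0D|0D|0D|0D|0D|0D|0D|0D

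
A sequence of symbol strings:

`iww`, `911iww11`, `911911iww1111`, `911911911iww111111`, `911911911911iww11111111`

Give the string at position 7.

911911911911911911iww111111111111

Each term wraps the previous one in 911 on the left and 11 on the right.
From 911911911911iww11111111, 2 further steps: 911911911911iww11111111 → 911911911911911iww1111111111 → (answer).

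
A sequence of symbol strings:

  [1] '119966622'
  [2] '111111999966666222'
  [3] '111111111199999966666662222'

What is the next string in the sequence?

Reading off run lengths: 1 runs 2, 6, 10; 9 runs 2, 4, 6; 6 runs 3, 5, 7; 2 runs 2, 3, 4 — each is linear in n (n = 1, 2, …).
Setting n = 4 gives 14, 8, 9, 5 characters in each block.

111111111111119999999966666666622222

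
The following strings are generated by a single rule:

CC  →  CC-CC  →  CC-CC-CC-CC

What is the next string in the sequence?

CC-CC-CC-CC-CC-CC-CC-CC

s(k+1) = s(k)·-·s(k) — each term doubles the last with '-' between the halves.
One more doubling of CC-CC-CC-CC gives the answer.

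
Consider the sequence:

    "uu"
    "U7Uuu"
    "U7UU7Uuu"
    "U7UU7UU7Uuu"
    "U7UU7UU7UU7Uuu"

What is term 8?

U7UU7UU7UU7UU7UU7UU7Uuu

Every step adds U7U at the front: s(k+1) = U7U·s(k).
From U7UU7UU7UU7Uuu, 3 further steps: U7UU7UU7UU7Uuu → U7UU7UU7UU7UU7Uuu → U7UU7UU7UU7UU7UU7Uuu → (answer).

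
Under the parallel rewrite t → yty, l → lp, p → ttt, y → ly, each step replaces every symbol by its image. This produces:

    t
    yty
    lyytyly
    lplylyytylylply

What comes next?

Rewriting the 15 symbols of lplylyytylylply one by one yields lp ttt lp ly lp ly ly yty ly lp ly lp ttt lp ly; concatenated:

lptttlplylplylyytylylplylptttlply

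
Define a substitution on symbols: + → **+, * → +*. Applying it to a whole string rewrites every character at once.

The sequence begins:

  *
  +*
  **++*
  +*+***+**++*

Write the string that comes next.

Apply φ to +*+***+**++* symbol by symbol: +→**+, *→+*, +→**+, *→+*, *→+*, *→+*, +→**+, *→+*, *→+*, +→**+, +→**+, *→+*; joined: **+ +* **+ +* +* +* **+ +* +* **+ **+ +*.

**++***++*+*+***++*+***+**++*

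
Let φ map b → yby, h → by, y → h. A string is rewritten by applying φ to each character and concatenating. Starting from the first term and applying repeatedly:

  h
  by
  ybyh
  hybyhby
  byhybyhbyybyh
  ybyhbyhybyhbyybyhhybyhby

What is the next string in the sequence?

Rewriting the 24 symbols of ybyhbyhybyhbyybyhhybyhby one by one yields h yby h by yby h by h yby h by yby h h yby h by by h yby h by yby h; concatenated:

hybyhbyybyhbyhybyhbyybyhhybyhbybyhybyhbyybyh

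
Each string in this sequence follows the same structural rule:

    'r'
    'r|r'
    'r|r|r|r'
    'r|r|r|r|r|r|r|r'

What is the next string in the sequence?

r|r|r|r|r|r|r|r|r|r|r|r|r|r|r|r

s(k+1) = s(k)·|·s(k) — each term doubles the last with '|' between the halves.
So the next term is two copies of r|r|r|r|r|r|r|r with '|' between the halves.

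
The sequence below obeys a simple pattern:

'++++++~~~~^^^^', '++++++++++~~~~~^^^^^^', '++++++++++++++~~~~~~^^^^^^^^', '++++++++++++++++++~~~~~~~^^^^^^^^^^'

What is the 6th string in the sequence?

++++++++++++++++++++++++++~~~~~~~~~^^^^^^^^^^^^^^

Term n consists of 4n+2 +'s, followed by n+3 ~'s, followed by 2n+2 ^'s (n = 1, 2, …).
Setting n = 6 gives 26, 9, 14 characters in each block.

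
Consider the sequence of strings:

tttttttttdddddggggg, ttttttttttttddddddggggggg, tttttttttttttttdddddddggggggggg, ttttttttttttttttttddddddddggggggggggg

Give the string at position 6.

ttttttttttttttttttttttttddddddddddggggggggggggggg

Each string has the form t^{3n} d^{n+2} g^{2n-1}, where the shown terms are n = 3, 4, 5, 6.
For term 6, n = 8, so the run lengths are 24, 10, 15.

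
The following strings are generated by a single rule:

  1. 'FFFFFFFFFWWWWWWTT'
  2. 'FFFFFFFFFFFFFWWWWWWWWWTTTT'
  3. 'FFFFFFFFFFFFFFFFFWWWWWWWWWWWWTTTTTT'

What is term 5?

The n-th term is 4n+1 F's then 3n W's then 2n-2 T's, where the shown terms are n = 2, 3, 4.
At n = 6 the blocks have lengths 25, 18, 10.

FFFFFFFFFFFFFFFFFFFFFFFFFWWWWWWWWWWWWWWWWWWTTTTTTTTTT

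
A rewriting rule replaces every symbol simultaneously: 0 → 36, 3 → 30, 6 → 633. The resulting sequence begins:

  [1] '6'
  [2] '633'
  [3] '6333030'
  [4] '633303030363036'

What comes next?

Rewriting the 15 symbols of 633303030363036 one by one yields 633 30 30 30 36 30 36 30 36 30 633 30 36 30 633; concatenated:

633303030363036303630633303630633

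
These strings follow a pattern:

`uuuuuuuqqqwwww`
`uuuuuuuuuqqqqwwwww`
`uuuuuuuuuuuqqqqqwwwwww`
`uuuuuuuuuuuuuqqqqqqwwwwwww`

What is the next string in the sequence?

uuuuuuuuuuuuuuuqqqqqqqwwwwwwww

Term n consists of 2n+1 u's, followed by n q's, followed by n+1 w's, where the shown terms are n = 3, 4, 5, 6.
For the next term, n = 7, so the run lengths are 15, 7, 8.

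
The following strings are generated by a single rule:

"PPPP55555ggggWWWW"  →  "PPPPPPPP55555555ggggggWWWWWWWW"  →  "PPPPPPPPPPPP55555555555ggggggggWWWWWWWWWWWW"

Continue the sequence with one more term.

PPPPPPPPPPPPPPPP55555555555555ggggggggggWWWWWWWWWWWWWWWW

Term n consists of 4n P's, followed by 3n+2 5's, followed by 2n+2 g's, followed by 4n W's (n = 1, 2, …).
Setting n = 4 gives 16, 14, 10, 16 characters in each block.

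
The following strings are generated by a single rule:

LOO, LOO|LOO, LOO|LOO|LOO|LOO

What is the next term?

LOO|LOO|LOO|LOO|LOO|LOO|LOO|LOO

Every step duplicates the string with '|' between the halves.
So the next term is two copies of LOO|LOO|LOO|LOO with '|' between the halves.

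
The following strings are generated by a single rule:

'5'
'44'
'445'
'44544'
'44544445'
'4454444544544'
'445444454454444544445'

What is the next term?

This is a Fibonacci-style word recurrence s(k) = s(k−1)·s(k−2): e.g. 44·5 = 445.
The next term joins 445444454454444544445 and 4454444544544.

4454444544544445444454454444544544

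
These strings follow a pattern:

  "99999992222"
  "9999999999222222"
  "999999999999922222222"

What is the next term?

99999999999999992222222222

Each string has the form 9^{3n+1} 2^{2n}, where the shown terms are n = 2, 3, 4.
At n = 5 the blocks have lengths 16, 10.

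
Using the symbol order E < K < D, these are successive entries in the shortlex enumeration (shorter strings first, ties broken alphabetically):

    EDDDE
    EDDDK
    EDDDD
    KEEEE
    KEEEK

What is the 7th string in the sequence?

KEEKE

Continuing the enumeration 2 steps past KEEEK: KEEEK → KEEED → (answer).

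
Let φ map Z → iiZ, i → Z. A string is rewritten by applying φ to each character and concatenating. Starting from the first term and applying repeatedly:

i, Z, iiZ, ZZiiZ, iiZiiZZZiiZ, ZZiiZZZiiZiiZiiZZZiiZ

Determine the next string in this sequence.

iiZiiZZZiiZiiZiiZZZiiZZZiiZZZiiZiiZiiZZZiiZ

Replace each of the 21 characters of ZZiiZZZiiZiiZiiZZZiiZ in place — iiZ iiZ Z Z iiZ iiZ iiZ Z Z iiZ Z Z iiZ Z Z iiZ iiZ iiZ Z Z iiZ — and concatenate.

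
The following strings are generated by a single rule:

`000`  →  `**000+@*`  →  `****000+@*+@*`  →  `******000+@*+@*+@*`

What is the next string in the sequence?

Each term wraps the previous one in ** on the left and +@* on the right.
So the next term is **·******000+@*+@*+@*·+@*.

********000+@*+@*+@*+@*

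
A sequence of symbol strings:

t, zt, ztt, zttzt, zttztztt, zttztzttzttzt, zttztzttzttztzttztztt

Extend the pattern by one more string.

zttztzttzttztzttztzttzttztzttzttzt

Each term (from the third on) is the previous term followed by the one before it: term 3 = zt·t = ztt.
The next term joins zttztzttzttztzttztztt and zttztzttzttzt.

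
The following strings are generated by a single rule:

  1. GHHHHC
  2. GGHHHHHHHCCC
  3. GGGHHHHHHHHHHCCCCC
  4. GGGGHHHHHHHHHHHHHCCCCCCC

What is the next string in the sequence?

GGGGGHHHHHHHHHHHHHHHHCCCCCCCCC

Term n consists of n G's, followed by 3n+1 H's, followed by 2n-1 C's (n = 1, 2, …).
Setting n = 5 gives 5, 16, 9 characters in each block.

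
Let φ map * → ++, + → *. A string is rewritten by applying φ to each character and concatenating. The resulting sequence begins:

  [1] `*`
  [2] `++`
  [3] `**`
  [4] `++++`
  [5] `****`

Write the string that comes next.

Apply φ to **** symbol by symbol: *→++, *→++, *→++, *→++; joined: ++ ++ ++ ++.

++++++++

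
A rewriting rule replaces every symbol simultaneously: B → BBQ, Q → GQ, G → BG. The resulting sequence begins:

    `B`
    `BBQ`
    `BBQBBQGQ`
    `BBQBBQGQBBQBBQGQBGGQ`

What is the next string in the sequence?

BBQBBQGQBBQBBQGQBGGQBBQBBQGQBBQBBQGQBGGQBBQBGBGGQ

φ(BBQBBQGQBBQBBQGQBGGQ) expands symbol-by-symbol to BBQ BBQ GQ BBQ BBQ GQ BG GQ BBQ BBQ GQ BBQ BBQ GQ BG GQ BBQ BG BG GQ; joining the 20 pieces gives the next term.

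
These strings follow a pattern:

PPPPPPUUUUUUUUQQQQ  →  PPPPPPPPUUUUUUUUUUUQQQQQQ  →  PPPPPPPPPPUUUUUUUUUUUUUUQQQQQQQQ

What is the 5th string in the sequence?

PPPPPPPPPPPPPPUUUUUUUUUUUUUUUUUUUUQQQQQQQQQQQQ

The n-th term is 2n P's then 3n-1 U's then 2n-2 Q's, where the shown terms are n = 3, 4, 5.
Setting n = 7 gives 14, 20, 12 characters in each block.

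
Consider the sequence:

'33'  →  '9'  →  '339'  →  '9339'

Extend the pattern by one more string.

Each term (from the third on) is the two preceding terms concatenated in order: term 3 = 33·9 = 339.
So term 5 is 339·9339.

3399339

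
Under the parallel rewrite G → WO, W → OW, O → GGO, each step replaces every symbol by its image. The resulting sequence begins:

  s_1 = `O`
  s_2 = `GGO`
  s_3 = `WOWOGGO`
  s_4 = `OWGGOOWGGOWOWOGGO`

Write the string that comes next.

Rewriting the 17 symbols of OWGGOOWGGOWOWOGGO one by one yields GGO OW WO WO GGO GGO OW WO WO GGO OW GGO OW GGO WO WO GGO; concatenated:

GGOOWWOWOGGOGGOOWWOWOGGOOWGGOOWGGOWOWOGGO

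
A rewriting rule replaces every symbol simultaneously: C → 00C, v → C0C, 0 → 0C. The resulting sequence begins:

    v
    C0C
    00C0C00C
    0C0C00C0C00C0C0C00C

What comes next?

Applying the rule to each of the 19 symbols of 0C0C00C0C00C0C0C00C gives the pieces 0C 00C 0C 00C 0C 0C 00C 0C 00C 0C 0C 00C 0C 00C 0C 00C 0C 0C 00C, which concatenate to the answer.

0C00C0C00C0C0C00C0C00C0C0C00C0C00C0C00C0C0C00C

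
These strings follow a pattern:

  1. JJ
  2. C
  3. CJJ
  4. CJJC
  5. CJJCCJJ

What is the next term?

From term 3 onward, concatenate the last term with the second-to-last: C·JJ = CJJ, CJJ·C = CJJC, …
So term 6 is CJJCCJJ·CJJC.

CJJCCJJCJJC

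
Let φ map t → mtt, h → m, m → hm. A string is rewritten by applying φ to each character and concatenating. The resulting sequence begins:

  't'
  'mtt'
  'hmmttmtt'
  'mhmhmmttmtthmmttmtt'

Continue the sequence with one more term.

hmmhmmhmhmmttmtthmmttmttmhmhmmttmtthmmttmtt

φ(mhmhmmttmtthmmttmtt) expands symbol-by-symbol to hm m hm m hm hm mtt mtt hm mtt mtt m hm hm mtt mtt hm mtt mtt; joining the 19 pieces gives the next term.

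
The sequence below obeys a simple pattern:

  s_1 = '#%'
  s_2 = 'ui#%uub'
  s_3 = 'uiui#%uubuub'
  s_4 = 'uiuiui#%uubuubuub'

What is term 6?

s(k+1) = ui·s(k)·uub, so each term gains ui as a prefix and uub as a suffix.
From uiuiui#%uubuubuub, 2 further steps: uiuiui#%uubuubuub → uiuiuiui#%uubuubuubuub → (answer).

uiuiuiuiui#%uubuubuubuubuub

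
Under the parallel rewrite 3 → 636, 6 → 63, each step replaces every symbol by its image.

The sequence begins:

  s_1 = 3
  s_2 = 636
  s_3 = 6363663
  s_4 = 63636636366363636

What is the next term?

63636636366363636636366363636636366363663

Applying the rule to each of the 17 symbols of 63636636366363636 gives the pieces 63 636 63 636 63 63 636 63 636 63 63 636 63 636 63 636 63, which concatenate to the answer.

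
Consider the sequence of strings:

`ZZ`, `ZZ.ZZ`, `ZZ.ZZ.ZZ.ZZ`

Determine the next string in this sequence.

s(k+1) = s(k)·.·s(k) — each term doubles the last with '.' between the halves.
Doubling ZZ.ZZ.ZZ.ZZ with '.' between the halves:

ZZ.ZZ.ZZ.ZZ.ZZ.ZZ.ZZ.ZZ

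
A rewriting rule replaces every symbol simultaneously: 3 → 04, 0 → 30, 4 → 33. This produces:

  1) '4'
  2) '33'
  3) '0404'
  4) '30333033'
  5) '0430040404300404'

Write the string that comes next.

Applying the rule to each of the 16 symbols of 0430040404300404 gives the pieces 30 33 04 30 30 33 30 33 30 33 04 30 30 33 30 33, which concatenate to the answer.

30330430303330333033043030333033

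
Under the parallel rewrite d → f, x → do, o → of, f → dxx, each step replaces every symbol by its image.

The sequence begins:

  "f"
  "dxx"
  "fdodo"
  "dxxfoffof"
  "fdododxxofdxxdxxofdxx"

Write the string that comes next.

Replace each of the 21 characters of fdododxxofdxxdxxofdxx in place — dxx f of f of f do do of dxx f do do f do do of dxx f do do — and concatenate.

dxxfoffoffdodoofdxxfdodofdodoofdxxfdodo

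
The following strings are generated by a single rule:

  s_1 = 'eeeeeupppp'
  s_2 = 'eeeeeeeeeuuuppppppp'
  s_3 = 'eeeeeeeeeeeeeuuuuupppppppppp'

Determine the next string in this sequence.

Each string has the form e^{4n+1} u^{2n-1} p^{3n+1} (n = 1, 2, …).
At n = 4 the blocks have lengths 17, 7, 13.

eeeeeeeeeeeeeeeeeuuuuuuuppppppppppppp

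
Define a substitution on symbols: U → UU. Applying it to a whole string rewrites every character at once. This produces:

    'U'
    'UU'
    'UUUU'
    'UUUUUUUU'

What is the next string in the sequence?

Rewriting each symbol of UUUUUUUU: U→UU, U→UU, U→UU, U→UU, U→UU, U→UU, U→UU, U→UU, which concatenates to UU UU UU UU UU UU UU UU.

UUUUUUUUUUUUUUUU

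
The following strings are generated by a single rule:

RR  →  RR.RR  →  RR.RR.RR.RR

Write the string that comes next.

s(k+1) = s(k)·.·s(k) — each term doubles the last with '.' between the halves.
Doubling RR.RR.RR.RR with '.' between the halves:

RR.RR.RR.RR.RR.RR.RR.RR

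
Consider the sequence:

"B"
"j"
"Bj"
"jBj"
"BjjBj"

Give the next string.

This is a Fibonacci-style word recurrence s(k) = s(k−2)·s(k−1): e.g. B·j = Bj.
The next term joins jBj and BjjBj.

jBjBjjBj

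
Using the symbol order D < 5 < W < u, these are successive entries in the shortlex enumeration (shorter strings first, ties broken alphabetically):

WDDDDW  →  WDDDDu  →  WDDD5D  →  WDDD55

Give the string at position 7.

Stepping forward 3 times from WDDD55: WDDD55 → WDDD5W → WDDD5u, then the target.

WDDDWD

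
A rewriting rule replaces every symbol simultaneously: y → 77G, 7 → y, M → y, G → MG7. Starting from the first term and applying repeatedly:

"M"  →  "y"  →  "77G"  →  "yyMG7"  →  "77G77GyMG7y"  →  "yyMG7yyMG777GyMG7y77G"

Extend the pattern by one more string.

φ(yyMG7yyMG777GyMG7y77G) expands symbol-by-symbol to 77G 77G y MG7 y 77G 77G y MG7 y y y MG7 77G y MG7 y 77G y y MG7; joining the 21 pieces gives the next term.

77G77GyMG7y77G77GyMG7yyyMG777GyMG7y77GyyMG7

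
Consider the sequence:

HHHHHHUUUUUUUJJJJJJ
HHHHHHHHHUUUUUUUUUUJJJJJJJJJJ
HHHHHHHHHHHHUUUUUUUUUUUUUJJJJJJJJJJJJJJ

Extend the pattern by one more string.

HHHHHHHHHHHHHHHUUUUUUUUUUUUUUUUJJJJJJJJJJJJJJJJJJ

Term n consists of 3n H's, followed by 3n+1 U's, followed by 4n-2 J's, where the shown terms are n = 2, 3, 4.
For the next term, n = 5, so the run lengths are 15, 16, 18.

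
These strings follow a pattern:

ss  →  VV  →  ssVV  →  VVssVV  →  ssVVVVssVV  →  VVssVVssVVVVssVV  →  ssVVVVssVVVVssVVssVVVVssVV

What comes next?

Each term (from the third on) is the two preceding terms concatenated in order: term 3 = ss·VV = ssVV.
The next term joins VVssVVssVVVVssVV and ssVVVVssVVVVssVVssVVVVssVV.

VVssVVssVVVVssVVssVVVVssVVVVssVVssVVVVssVV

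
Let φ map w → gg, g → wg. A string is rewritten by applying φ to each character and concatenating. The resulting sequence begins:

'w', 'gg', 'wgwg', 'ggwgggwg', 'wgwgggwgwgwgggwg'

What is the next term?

Rewriting the 16 symbols of wgwgggwgwgwgggwg one by one yields gg wg gg wg wg wg gg wg gg wg gg wg wg wg gg wg; concatenated:

ggwgggwgwgwgggwgggwgggwgwgwgggwg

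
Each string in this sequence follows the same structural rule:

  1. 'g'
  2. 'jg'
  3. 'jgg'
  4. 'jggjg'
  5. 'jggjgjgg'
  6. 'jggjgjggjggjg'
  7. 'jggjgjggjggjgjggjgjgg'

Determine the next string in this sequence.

Each term (from the third on) is the previous term followed by the one before it: term 3 = jg·g = jgg.
The next term joins jggjgjggjggjgjggjgjgg and jggjgjggjggjg.

jggjgjggjggjgjggjgjggjggjgjggjggjg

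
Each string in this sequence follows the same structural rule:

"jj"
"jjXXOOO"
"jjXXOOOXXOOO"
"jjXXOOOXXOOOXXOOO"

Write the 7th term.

jjXXOOOXXOOOXXOOOXXOOOXXOOOXXOOO

Every step adds XXOOO to the end: s(k+1) = s(k)·XXOOO.
From jjXXOOOXXOOOXXOOO, 3 further steps: jjXXOOOXXOOOXXOOO → jjXXOOOXXOOOXXOOOXXOOO → jjXXOOOXXOOOXXOOOXXOOOXXOOO → (answer).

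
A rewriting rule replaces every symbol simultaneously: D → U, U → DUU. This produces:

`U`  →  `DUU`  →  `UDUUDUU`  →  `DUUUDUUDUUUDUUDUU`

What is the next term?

Applying the rule to each of the 17 symbols of DUUUDUUDUUUDUUDUU gives the pieces U DUU DUU DUU U DUU DUU U DUU DUU DUU U DUU DUU U DUU DUU, which concatenate to the answer.

UDUUDUUDUUUDUUDUUUDUUDUUDUUUDUUDUUUDUUDUU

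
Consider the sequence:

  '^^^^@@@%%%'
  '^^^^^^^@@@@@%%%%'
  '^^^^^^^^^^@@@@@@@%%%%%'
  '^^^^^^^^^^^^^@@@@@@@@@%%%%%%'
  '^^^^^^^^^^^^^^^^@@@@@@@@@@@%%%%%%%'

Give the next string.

Reading off run lengths: ^ runs 4, 7, 10, 13, 16; @ runs 3, 5, 7, 9, 11; % runs 3, 4, 5, 6, 7 — each is linear in n (n = 1, 2, …).
At n = 6 the blocks have lengths 19, 13, 8.

^^^^^^^^^^^^^^^^^^^@@@@@@@@@@@@@%%%%%%%%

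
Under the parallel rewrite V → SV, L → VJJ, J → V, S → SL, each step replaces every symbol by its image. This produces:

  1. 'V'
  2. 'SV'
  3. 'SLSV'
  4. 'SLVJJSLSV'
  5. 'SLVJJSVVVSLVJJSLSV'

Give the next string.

Rewriting the 18 symbols of SLVJJSVVVSLVJJSLSV one by one yields SL VJJ SV V V SL SV SV SV SL VJJ SV V V SL VJJ SL SV; concatenated:

SLVJJSVVVSLSVSVSVSLVJJSVVVSLVJJSLSV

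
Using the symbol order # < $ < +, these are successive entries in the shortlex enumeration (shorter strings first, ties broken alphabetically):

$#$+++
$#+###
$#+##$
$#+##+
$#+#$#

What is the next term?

$#+#$$

Treat $#+#$# as a base-3 numeral over the given alphabet and add one, carrying through any trailing +'s.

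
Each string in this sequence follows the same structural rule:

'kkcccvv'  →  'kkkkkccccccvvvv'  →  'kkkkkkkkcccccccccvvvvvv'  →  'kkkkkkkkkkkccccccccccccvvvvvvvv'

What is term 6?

kkkkkkkkkkkkkkkkkccccccccccccccccccvvvvvvvvvvvv

Term n consists of 3n-1 k's, followed by 3n c's, followed by 2n v's (n = 1, 2, …).
For term 6, n = 6, so the run lengths are 17, 18, 12.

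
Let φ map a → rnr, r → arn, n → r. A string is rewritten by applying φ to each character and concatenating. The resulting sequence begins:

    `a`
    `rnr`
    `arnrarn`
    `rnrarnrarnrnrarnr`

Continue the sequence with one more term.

arnrarnrnrarnrarnrnrarnrarnrarnrnrarnrarn

φ(rnrarnrarnrnrarnr) expands symbol-by-symbol to arn r arn rnr arn r arn rnr arn r arn r arn rnr arn r arn; joining the 17 pieces gives the next term.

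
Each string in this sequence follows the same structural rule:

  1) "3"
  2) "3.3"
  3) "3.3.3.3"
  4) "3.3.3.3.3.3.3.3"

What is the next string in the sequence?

Every step duplicates the string with '.' between the halves.
Doubling 3.3.3.3.3.3.3.3 with '.' between the halves:

3.3.3.3.3.3.3.3.3.3.3.3.3.3.3.3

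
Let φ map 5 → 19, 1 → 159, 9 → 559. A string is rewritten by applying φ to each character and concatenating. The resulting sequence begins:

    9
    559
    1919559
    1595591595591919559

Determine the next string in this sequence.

Rewriting the 19 symbols of 1595591595591919559 one by one yields 159 19 559 19 19 559 159 19 559 19 19 559 159 559 159 559 19 19 559; concatenated:

1591955919195591591955919195591595591595591919559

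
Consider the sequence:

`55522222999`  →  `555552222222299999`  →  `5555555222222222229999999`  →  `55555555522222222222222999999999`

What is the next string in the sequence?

Term n consists of 2n+1 5's, followed by 3n+2 2's, followed by 2n+1 9's (n = 1, 2, …).
Setting n = 5 gives 11, 17, 11 characters in each block.

555555555552222222222222222299999999999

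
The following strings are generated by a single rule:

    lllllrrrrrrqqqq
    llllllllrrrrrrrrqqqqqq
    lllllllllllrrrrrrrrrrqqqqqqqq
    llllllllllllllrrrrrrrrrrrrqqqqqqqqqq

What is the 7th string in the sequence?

lllllllllllllllllllllllrrrrrrrrrrrrrrrrrrqqqqqqqqqqqqqqqq

Each string has the form l^{3n-1} r^{2n+2} q^{2n}, where the shown terms are n = 2, 3, 4, 5.
For term 7, n = 8, so the run lengths are 23, 18, 16.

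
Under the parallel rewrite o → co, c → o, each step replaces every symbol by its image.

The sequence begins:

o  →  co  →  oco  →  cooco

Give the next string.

Expanding cooco: c→o, o→co, o→co, c→o, o→co. Concatenated: o co co o co.

ococooco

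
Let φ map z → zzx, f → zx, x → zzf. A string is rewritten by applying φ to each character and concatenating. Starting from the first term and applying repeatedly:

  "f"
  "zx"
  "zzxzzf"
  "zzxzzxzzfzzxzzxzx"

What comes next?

Rewriting the 17 symbols of zzxzzxzzfzzxzzxzx one by one yields zzx zzx zzf zzx zzx zzf zzx zzx zx zzx zzx zzf zzx zzx zzf zzx zzf; concatenated:

zzxzzxzzfzzxzzxzzfzzxzzxzxzzxzzxzzfzzxzzxzzfzzxzzf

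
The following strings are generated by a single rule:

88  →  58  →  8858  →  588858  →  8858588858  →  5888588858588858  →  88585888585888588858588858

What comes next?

Each term (from the third on) is the two preceding terms concatenated in order: term 3 = 88·58 = 8858.
So term 8 is 5888588858588858·88585888585888588858588858.

588858885858885888585888585888588858588858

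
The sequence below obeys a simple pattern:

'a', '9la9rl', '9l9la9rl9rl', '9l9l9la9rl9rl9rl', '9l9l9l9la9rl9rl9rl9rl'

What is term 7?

s(k+1) = 9l·s(k)·9rl, so each term gains 9l as a prefix and 9rl as a suffix.
From 9l9l9l9la9rl9rl9rl9rl, 2 further steps: 9l9l9l9la9rl9rl9rl9rl → 9l9l9l9l9la9rl9rl9rl9rl9rl → (answer).

9l9l9l9l9l9la9rl9rl9rl9rl9rl9rl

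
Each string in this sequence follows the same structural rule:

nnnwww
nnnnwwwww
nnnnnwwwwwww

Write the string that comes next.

nnnnnnwwwwwwwww

The n-th term is n+1 n's then 2n-1 w's, where the shown terms are n = 2, 3, 4.
For the next term, n = 5, so the run lengths are 6, 9.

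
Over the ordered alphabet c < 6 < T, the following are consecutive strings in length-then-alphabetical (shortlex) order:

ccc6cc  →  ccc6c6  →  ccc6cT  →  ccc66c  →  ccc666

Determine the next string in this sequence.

The successor of ccc666 increments the rightmost position that isn't already T and resets every position after it to c.

ccc66T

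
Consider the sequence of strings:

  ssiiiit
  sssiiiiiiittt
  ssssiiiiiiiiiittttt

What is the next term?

The n-th term is n+1 s's then 3n+1 i's then 2n-1 t's (n = 1, 2, …).
Setting n = 4 gives 5, 13, 7 characters in each block.

sssssiiiiiiiiiiiiittttttt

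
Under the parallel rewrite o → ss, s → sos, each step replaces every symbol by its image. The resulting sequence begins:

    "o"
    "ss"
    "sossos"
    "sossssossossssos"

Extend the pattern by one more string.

sossssossossossossssossossssossossossossssos

Replace each of the 16 characters of sossssossossssos in place — sos ss sos sos sos sos ss sos sos ss sos sos sos sos ss sos — and concatenate.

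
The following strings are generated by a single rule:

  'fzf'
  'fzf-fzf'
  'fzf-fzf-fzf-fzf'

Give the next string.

fzf-fzf-fzf-fzf-fzf-fzf-fzf-fzf

Each string is two copies of the previous one joined by '-'.
So the next term is two copies of fzf-fzf-fzf-fzf with '-' between the halves.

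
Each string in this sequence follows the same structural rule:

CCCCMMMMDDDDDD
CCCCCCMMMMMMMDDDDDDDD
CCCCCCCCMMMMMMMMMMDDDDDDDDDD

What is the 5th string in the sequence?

Term n consists of 2n C's, followed by 3n-2 M's, followed by 2n+2 D's, where the shown terms are n = 2, 3, 4.
Setting n = 6 gives 12, 16, 14 characters in each block.

CCCCCCCCCCCCMMMMMMMMMMMMMMMMDDDDDDDDDDDDDD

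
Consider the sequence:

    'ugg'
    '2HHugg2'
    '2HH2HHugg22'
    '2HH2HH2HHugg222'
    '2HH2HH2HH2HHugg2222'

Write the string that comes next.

Every step adds 2HH to the front and 2 to the end of the previous string.
Applying this once more to 2HH2HH2HH2HHugg2222:

2HH2HH2HH2HH2HHugg22222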